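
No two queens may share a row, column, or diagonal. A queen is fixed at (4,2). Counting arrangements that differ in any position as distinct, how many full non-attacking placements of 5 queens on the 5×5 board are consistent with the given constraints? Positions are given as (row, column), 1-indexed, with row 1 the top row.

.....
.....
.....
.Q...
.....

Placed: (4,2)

Branch on row 1: col 1 → 1; col 3 → 1; col 4 → 0.
Sum: 1 + 1 + 0 = 2.

2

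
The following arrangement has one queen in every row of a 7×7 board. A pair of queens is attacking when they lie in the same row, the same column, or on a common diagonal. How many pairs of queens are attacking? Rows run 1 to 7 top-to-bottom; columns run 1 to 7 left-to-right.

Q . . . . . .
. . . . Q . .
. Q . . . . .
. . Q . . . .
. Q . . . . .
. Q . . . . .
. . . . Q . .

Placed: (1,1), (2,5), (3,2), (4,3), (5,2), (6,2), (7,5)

8

Same column: (2,5)–(7,5) (column 5); (3,2)–(5,2) (column 2); (3,2)–(6,2) (column 2); (5,2)–(6,2) (column 2).
Same diagonal: (2,5)–(4,3) (|2−4| = |5−3| = 2); (2,5)–(5,2) (|2−5| = |5−2| = 3); (3,2)–(4,3) (|3−4| = |2−3| = 1); (4,3)–(5,2) (|4−5| = |3−2| = 1).
Total attacking pairs: 8.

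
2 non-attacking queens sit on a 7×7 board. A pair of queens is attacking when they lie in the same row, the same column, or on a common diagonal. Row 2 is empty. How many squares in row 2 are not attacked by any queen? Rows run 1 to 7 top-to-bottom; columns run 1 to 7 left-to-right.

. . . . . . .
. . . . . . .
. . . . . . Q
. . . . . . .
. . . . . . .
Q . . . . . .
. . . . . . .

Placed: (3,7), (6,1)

3

(3,7) attacks row 2 at column 7 and diagonals 6.
(6,1) attacks row 2 at column 1 and diagonals 5.
Attacked columns: {1, 5, 6, 7}. Safe: {2, 3, 4}.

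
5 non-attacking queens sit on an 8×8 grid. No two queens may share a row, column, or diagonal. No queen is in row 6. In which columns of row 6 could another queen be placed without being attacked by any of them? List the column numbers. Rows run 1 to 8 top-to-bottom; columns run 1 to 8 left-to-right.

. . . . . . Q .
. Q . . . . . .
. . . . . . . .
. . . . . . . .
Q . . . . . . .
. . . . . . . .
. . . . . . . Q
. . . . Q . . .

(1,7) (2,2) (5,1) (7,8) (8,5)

(1,7) attacks row 6 at column 7 and diagonals 2.
(2,2) attacks row 6 at column 2 and diagonals 6.
(5,1) attacks row 6 at column 1 and diagonals 2.
(7,8) attacks row 6 at column 8 and diagonals 7.
(8,5) attacks row 6 at column 5 and diagonals 3, 7.
Attacked columns: {1, 2, 3, 5, 6, 7, 8}. Safe: {4}.

columns 4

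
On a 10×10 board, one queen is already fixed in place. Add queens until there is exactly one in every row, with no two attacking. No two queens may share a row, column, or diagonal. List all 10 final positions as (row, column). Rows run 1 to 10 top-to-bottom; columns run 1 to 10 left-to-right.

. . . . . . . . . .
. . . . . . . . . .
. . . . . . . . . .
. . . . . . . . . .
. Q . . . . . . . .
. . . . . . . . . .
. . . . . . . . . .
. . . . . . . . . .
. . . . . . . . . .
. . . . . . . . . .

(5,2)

Row 1: attacked by (5,2)→{2,6}. Safe: 1, 3, 4, 5, 7, 8, 9, 10. Place at column 10.
Row 2: attacked by (1,10)→{9,10}; (5,2)→{2,5}. Safe: 1, 3, 4, 6, 7, 8. Place at column 7.
Row 3: attacked by (1,10)→{8,10}; (2,7)→{6,7,8}; (5,2)→{2,4}. Safe: 1, 3, 5, 9. Place at column 1.
Row 4: attacked by (1,10)→{7,10}; (2,7)→{5,7,9}; (3,1)→{1,2}; (5,2)→{1,2,3}. Safe: 4, 6, 8. Place at column 4.
Row 6: attacked by (1,10)→{5,10}; (2,7)→{3,7}; (3,1)→{1,4}; (4,4)→{2,4,6}; (5,2)→{1,2,3}. Safe: 8, 9. Place at column 8.
Row 7: attacked by (1,10)→{4,10}; (2,7)→{2,7}; (3,1)→{1,5}; (4,4)→{1,4,7}; (5,2)→{2,4}; (6,8)→{7,8,9}. Safe: 3, 6. Place at column 6.
Row 8: attacked by (1,10)→{3,10}; (2,7)→{1,7}; (3,1)→{1,6}; (4,4)→{4,8}; (5,2)→{2,5}; (6,8)→{6,8,10}; (7,6)→{5,6,7}. Safe: 9. Place at column 9.
Row 9: attacked by (1,10)→{2,10}; (2,7)→{7}; (3,1)→{1,7}; (4,4)→{4,9}; (5,2)→{2,6}; (6,8)→{5,8}; (7,6)→{4,6,8}; (8,9)→{8,9,10}. Safe: 3. Place at column 3.
Row 10: attacked by (1,10)→{1,10}; (2,7)→{7}; (3,1)→{1,8}; (4,4)→{4,10}; (5,2)→{2,7}; (6,8)→{4,8}; (7,6)→{3,6,9}; (8,9)→{7,9}; (9,3)→{2,3,4}. Safe: 5. Place at column 5.
Columns [10, 7, 1, 4, 2, 8, 6, 9, 3, 5], r−c [-9, -5, 2, 0, 3, -2, 1, -1, 6, 5], r+c [11, 9, 4, 8, 7, 14, 13, 17, 12, 15] are all distinct, so no two queens attack.

(1,10) (2,7) (3,1) (4,4) (5,2) (6,8) (7,6) (8,9) (9,3) (10,5)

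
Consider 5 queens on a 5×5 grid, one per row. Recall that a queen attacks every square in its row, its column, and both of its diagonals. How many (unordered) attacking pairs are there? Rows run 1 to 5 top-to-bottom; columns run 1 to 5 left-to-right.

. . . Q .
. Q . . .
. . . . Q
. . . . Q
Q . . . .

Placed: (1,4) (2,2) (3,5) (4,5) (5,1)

Same column: (3,5)–(4,5) (column 5).
Total attacking pairs: 1.

1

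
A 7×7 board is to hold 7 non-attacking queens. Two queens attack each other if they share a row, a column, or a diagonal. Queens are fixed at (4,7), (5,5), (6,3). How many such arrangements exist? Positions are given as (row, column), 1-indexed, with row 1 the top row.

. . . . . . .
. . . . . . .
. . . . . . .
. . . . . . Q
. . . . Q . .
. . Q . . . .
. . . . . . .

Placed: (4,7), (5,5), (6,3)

2

Branch on row 1: col 2 → 1; col 6 → 1.
Sum: 1 + 1 = 2.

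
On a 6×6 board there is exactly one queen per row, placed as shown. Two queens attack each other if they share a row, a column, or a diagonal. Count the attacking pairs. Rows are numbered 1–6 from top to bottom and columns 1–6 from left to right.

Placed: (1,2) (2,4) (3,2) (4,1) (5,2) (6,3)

7

Same column: (1,2)–(3,2) (column 2); (1,2)–(5,2) (column 2); (3,2)–(5,2) (column 2).
Same diagonal: (3,2)–(4,1) (|3−4| = |2−1| = 1); (4,1)–(5,2) (|4−5| = |1−2| = 1); (4,1)–(6,3) (|4−6| = |1−3| = 2); (5,2)–(6,3) (|5−6| = |2−3| = 1).
Total attacking pairs: 7.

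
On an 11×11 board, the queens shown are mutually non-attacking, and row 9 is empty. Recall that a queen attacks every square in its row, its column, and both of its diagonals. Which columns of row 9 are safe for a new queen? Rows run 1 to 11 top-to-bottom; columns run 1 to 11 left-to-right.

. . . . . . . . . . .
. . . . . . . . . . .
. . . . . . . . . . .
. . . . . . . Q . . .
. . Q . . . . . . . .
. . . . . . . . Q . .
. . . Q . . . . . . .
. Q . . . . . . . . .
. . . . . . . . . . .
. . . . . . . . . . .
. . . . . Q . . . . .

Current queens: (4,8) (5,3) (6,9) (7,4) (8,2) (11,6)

columns 5, 10, 11

(4,8) attacks row 9 at column 8 and diagonals 3.
(5,3) attacks row 9 at column 3 and diagonals 7.
(6,9) attacks row 9 at column 9 and diagonals 6.
(7,4) attacks row 9 at column 4 and diagonals 2, 6.
(8,2) attacks row 9 at column 2 and diagonals 1, 3.
(11,6) attacks row 9 at column 6 and diagonals 4, 8.
Attacked columns: {1, 2, 3, 4, 6, 7, 8, 9}. Safe: {5, 10, 11}.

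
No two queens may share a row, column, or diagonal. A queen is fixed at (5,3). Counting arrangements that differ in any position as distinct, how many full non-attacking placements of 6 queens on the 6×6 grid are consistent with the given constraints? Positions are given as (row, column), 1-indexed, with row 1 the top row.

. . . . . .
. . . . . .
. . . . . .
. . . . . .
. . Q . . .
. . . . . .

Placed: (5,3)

Branch on row 1: col 1 → 0; col 2 → 1; col 4 → 0; col 5 → 0; col 6 → 0.
Sum: 0 + 1 + 0 + 0 + 0 = 1.

1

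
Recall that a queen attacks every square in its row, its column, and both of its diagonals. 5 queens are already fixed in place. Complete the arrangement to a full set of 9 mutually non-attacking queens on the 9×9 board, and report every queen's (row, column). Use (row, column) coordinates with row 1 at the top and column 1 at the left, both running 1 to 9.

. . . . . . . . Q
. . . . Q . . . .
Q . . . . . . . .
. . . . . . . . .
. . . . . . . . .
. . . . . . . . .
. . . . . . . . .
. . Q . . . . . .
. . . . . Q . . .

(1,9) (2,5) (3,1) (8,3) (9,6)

Row 4: attacked by (1,9)→{6,9}; (2,5)→{3,5,7}; (3,1)→{1,2}; (8,3)→{3,7}; (9,6)→{1,6}. Safe: 4, 8. Place at column 8.
Row 5: attacked by (1,9)→{5,9}; (2,5)→{2,5,8}; (3,1)→{1,3}; (4,8)→{7,8,9}; (8,3)→{3,6}; (9,6)→{2,6}. Safe: 4. Place at column 4.
Row 6: attacked by (1,9)→{4,9}; (2,5)→{1,5,9}; (3,1)→{1,4}; (4,8)→{6,8}; (5,4)→{3,4,5}; (8,3)→{1,3,5}; (9,6)→{3,6,9}. Safe: 2, 7. Place at column 2.
Row 7: attacked by (1,9)→{3,9}; (2,5)→{5}; (3,1)→{1,5}; (4,8)→{5,8}; (5,4)→{2,4,6}; (6,2)→{1,2,3}; (8,3)→{2,3,4}; (9,6)→{4,6,8}. Safe: 7. Place at column 7.
Columns [9, 5, 1, 8, 4, 2, 7, 3, 6], r−c [-8, -3, 2, -4, 1, 4, 0, 5, 3], r+c [10, 7, 4, 12, 9, 8, 14, 11, 15] are all distinct, so no two queens attack.

(1,9) (2,5) (3,1) (4,8) (5,4) (6,2) (7,7) (8,3) (9,6)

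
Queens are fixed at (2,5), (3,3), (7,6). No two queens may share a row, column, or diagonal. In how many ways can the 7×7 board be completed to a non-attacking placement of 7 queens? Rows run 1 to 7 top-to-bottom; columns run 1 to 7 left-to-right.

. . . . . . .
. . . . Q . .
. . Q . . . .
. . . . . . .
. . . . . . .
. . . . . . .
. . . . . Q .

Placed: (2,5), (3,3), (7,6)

Branch on row 1: col 2 → 1; col 7 → 0.
Sum: 1 + 0 = 1.

1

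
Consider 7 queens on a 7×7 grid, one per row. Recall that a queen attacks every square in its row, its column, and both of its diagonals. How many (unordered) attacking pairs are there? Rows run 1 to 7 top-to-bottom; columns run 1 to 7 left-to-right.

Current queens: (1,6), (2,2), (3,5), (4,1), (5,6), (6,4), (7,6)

Same column: (1,6)–(5,6) (column 6); (1,6)–(7,6) (column 6); (5,6)–(7,6) (column 6).
Total attacking pairs: 3.

3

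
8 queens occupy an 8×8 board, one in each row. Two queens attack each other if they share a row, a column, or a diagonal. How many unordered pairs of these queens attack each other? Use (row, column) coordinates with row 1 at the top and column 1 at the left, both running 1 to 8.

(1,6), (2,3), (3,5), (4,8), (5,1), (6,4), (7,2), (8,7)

All columns are distinct and no two queens satisfy |Δrow| = |Δcol|, so no pair attacks.

0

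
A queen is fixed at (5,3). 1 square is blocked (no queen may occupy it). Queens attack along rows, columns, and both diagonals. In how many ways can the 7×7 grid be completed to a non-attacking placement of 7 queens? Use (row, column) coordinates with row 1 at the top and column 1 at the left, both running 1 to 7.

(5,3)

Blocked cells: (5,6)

6

Branch on row 1: col 1 → 1; col 2 → 1; col 4 → 1; col 5 → 2; col 6 → 1.
Sum: 1 + 1 + 1 + 2 + 1 = 6.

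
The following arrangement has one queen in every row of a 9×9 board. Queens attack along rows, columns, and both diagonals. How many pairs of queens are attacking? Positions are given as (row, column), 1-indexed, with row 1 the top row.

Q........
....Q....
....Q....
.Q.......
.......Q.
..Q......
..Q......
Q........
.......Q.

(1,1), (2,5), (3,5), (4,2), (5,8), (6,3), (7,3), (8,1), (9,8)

Same column: (1,1)–(8,1) (column 1); (2,5)–(3,5) (column 5); (5,8)–(9,8) (column 8); (6,3)–(7,3) (column 3).
Same diagonal: (2,5)–(5,8) (|2−5| = |5−8| = 3); (6,3)–(8,1) (|6−8| = |3−1| = 2).
Total attacking pairs: 6.

6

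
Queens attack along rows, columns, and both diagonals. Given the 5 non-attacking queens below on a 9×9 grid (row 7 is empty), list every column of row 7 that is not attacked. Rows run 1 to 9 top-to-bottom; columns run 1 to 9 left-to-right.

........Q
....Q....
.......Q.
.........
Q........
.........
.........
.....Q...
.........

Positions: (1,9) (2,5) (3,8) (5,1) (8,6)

columns 2

(1,9) attacks row 7 at column 9 and diagonals 3.
(2,5) attacks row 7 at column 5.
(3,8) attacks row 7 at column 8 and diagonals 4.
(5,1) attacks row 7 at column 1 and diagonals 3.
(8,6) attacks row 7 at column 6 and diagonals 5, 7.
Attacked columns: {1, 3, 4, 5, 6, 7, 8, 9}. Safe: {2}.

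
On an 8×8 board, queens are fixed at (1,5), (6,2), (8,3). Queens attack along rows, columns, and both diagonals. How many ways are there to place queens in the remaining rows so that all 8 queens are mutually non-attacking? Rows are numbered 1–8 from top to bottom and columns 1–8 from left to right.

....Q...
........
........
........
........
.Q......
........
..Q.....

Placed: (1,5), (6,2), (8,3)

2

Branch on row 2: col 1 → 1; col 7 → 0; col 8 → 1.
Sum: 1 + 0 + 1 = 2.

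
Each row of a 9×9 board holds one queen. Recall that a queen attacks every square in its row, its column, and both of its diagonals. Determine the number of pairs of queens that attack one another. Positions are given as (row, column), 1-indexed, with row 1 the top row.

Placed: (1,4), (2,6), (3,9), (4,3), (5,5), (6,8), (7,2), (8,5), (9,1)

Same column: (5,5)–(8,5) (column 5).
Same diagonal: (5,5)–(9,1) (|5−9| = |5−1| = 4).
Total attacking pairs: 2.

2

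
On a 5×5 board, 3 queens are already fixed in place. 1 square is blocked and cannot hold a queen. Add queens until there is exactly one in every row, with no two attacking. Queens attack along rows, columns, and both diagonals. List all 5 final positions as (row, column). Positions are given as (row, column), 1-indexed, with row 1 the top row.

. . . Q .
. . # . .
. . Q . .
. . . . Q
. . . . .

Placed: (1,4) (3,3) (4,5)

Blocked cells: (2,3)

Row 2: attacked by (1,4)→{3,4,5}; (3,3)→{2,3,4}; (4,5)→{3,5}. Blocked: 3. Safe: 1. Place at column 1.
Row 5: attacked by (1,4)→{4}; (2,1)→{1,4}; (3,3)→{1,3,5}; (4,5)→{4,5}. Safe: 2. Place at column 2.
Columns [4, 1, 3, 5, 2], r−c [-3, 1, 0, -1, 3], r+c [5, 3, 6, 9, 7] are all distinct, so no two queens attack.

(1,4) (2,1) (3,3) (4,5) (5,2)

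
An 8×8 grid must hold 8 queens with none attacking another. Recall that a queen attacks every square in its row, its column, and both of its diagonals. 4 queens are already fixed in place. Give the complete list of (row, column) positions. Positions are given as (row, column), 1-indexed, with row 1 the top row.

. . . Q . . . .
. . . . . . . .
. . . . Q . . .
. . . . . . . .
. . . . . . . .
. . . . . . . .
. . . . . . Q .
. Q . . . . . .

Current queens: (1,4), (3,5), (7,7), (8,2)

Row 2: attacked by (1,4)→{3,4,5}; (3,5)→{4,5,6}; (7,7)→{2,7}; (8,2)→{2,8}. Safe: 1. Place at column 1.
Row 4: attacked by (1,4)→{1,4,7}; (2,1)→{1,3}; (3,5)→{4,5,6}; (7,7)→{4,7}; (8,2)→{2,6}. Safe: 8. Place at column 8.
Row 5: attacked by (1,4)→{4,8}; (2,1)→{1,4}; (3,5)→{3,5,7}; (4,8)→{7,8}; (7,7)→{5,7}; (8,2)→{2,5}. Safe: 6. Place at column 6.
Row 6: attacked by (1,4)→{4}; (2,1)→{1,5}; (3,5)→{2,5,8}; (4,8)→{6,8}; (5,6)→{5,6,7}; (7,7)→{6,7,8}; (8,2)→{2,4}. Safe: 3. Place at column 3.
Columns [4, 1, 5, 8, 6, 3, 7, 2], r−c [-3, 1, -2, -4, -1, 3, 0, 6], r+c [5, 3, 8, 12, 11, 9, 14, 10] are all distinct, so no two queens attack.

(1,4) (2,1) (3,5) (4,8) (5,6) (6,3) (7,7) (8,2)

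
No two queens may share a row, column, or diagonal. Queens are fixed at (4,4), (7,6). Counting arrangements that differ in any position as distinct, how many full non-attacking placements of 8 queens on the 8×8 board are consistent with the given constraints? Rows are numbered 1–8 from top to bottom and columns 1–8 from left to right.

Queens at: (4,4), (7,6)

3

Branch on row 1: col 2 → 1; col 3 → 0; col 5 → 2; col 8 → 0.
Sum: 1 + 0 + 2 + 0 = 3.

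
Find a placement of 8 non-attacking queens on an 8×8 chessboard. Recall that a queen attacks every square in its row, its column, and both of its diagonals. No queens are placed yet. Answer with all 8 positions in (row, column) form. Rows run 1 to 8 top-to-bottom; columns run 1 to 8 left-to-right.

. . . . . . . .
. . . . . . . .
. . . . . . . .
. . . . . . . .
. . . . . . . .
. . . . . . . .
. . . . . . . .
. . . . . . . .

Row 1: Safe: 1, 2, 3, 4, 5, 6, 7, 8. Place at column 6.
Row 2: attacked by (1,6)→{5,6,7}. Safe: 1, 2, 3, 4, 8. Place at column 4.
Row 3: attacked by (1,6)→{4,6,8}; (2,4)→{3,4,5}. Safe: 1, 2, 7. Place at column 2.
Row 4: attacked by (1,6)→{3,6}; (2,4)→{2,4,6}; (3,2)→{1,2,3}. Safe: 5, 7, 8. Place at column 8.
Row 5: attacked by (1,6)→{2,6}; (2,4)→{1,4,7}; (3,2)→{2,4}; (4,8)→{7,8}. Safe: 3, 5. Place at column 5.
Row 6: attacked by (1,6)→{1,6}; (2,4)→{4,8}; (3,2)→{2,5}; (4,8)→{6,8}; (5,5)→{4,5,6}. Safe: 3, 7. Place at column 7.
Row 7: attacked by (1,6)→{6}; (2,4)→{4}; (3,2)→{2,6}; (4,8)→{5,8}; (5,5)→{3,5,7}; (6,7)→{6,7,8}. Safe: 1. Place at column 1.
Row 8: attacked by (1,6)→{6}; (2,4)→{4}; (3,2)→{2,7}; (4,8)→{4,8}; (5,5)→{2,5,8}; (6,7)→{5,7}; (7,1)→{1,2}. Safe: 3. Place at column 3.
Columns [6, 4, 2, 8, 5, 7, 1, 3], r−c [-5, -2, 1, -4, 0, -1, 6, 5], r+c [7, 6, 5, 12, 10, 13, 8, 11] are all distinct, so no two queens attack.

(1,6) (2,4) (3,2) (4,8) (5,5) (6,7) (7,1) (8,3)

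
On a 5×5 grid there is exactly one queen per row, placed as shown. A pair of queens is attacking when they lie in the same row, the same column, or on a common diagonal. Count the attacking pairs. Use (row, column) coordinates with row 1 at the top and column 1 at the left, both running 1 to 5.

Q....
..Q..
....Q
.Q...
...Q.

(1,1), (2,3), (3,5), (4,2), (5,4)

0

All columns are distinct and no two queens satisfy |Δrow| = |Δcol|, so no pair attacks.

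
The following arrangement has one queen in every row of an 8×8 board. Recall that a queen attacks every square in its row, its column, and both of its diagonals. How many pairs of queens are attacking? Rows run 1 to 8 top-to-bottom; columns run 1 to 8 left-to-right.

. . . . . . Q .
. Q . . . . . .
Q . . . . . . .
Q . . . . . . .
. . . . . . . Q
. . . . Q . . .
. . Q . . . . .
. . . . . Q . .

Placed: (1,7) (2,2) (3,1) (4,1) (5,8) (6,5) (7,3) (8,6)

3

Same column: (3,1)–(4,1) (column 1).
Same diagonal: (2,2)–(3,1) (|2−3| = |2−1| = 1); (3,1)–(8,6) (|3−8| = |1−6| = 5).
Total attacking pairs: 3.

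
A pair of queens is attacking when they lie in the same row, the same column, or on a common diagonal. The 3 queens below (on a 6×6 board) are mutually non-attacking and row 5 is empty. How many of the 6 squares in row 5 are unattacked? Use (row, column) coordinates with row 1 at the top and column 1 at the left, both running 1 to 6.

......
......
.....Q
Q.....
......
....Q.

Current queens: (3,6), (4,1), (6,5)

1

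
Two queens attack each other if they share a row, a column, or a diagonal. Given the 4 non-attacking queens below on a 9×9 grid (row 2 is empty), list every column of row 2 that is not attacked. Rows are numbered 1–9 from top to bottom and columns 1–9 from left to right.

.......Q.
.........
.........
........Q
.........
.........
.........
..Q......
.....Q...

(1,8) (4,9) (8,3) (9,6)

(1,8) attacks row 2 at column 8 and diagonals 7, 9.
(4,9) attacks row 2 at column 9 and diagonals 7.
(8,3) attacks row 2 at column 3 and diagonals 9.
(9,6) attacks row 2 at column 6.
Attacked columns: {3, 6, 7, 8, 9}. Safe: {1, 2, 4, 5}.

columns 1, 2, 4, 5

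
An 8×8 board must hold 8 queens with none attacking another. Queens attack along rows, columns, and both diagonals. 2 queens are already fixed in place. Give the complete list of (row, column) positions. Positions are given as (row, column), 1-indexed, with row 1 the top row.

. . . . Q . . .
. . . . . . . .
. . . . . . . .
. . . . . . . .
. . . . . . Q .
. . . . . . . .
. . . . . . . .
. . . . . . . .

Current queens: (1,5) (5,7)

Row 2: attacked by (1,5)→{4,5,6}; (5,7)→{4,7}. Safe: 1, 2, 3, 8. Place at column 8.
Row 3: attacked by (1,5)→{3,5,7}; (2,8)→{7,8}; (5,7)→{5,7}. Safe: 1, 2, 4, 6. Place at column 4.
Row 4: attacked by (1,5)→{2,5,8}; (2,8)→{6,8}; (3,4)→{3,4,5}; (5,7)→{6,7,8}. Safe: 1. Place at column 1.
Row 6: attacked by (1,5)→{5}; (2,8)→{4,8}; (3,4)→{1,4,7}; (4,1)→{1,3}; (5,7)→{6,7,8}. Safe: 2. Place at column 2.
Row 7: attacked by (1,5)→{5}; (2,8)→{3,8}; (3,4)→{4,8}; (4,1)→{1,4}; (5,7)→{5,7}; (6,2)→{1,2,3}. Safe: 6. Place at column 6.
Row 8: attacked by (1,5)→{5}; (2,8)→{2,8}; (3,4)→{4}; (4,1)→{1,5}; (5,7)→{4,7}; (6,2)→{2,4}; (7,6)→{5,6,7}. Safe: 3. Place at column 3.
Columns [5, 8, 4, 1, 7, 2, 6, 3], r−c [-4, -6, -1, 3, -2, 4, 1, 5], r+c [6, 10, 7, 5, 12, 8, 13, 11] are all distinct, so no two queens attack.

(1,5) (2,8) (3,4) (4,1) (5,7) (6,2) (7,6) (8,3)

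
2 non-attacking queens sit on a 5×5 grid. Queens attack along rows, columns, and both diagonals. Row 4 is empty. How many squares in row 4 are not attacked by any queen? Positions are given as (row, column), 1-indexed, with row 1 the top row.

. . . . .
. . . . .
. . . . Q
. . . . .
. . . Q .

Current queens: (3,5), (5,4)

2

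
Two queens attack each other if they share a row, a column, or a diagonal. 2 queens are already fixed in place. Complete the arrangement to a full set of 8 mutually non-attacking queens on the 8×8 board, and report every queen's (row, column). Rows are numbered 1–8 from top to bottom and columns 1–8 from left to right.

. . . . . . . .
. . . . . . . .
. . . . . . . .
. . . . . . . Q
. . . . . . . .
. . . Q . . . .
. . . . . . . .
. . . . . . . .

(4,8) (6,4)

Row 1: attacked by (4,8)→{5,8}; (6,4)→{4}. Safe: 1, 2, 3, 6, 7. Place at column 3.
Row 2: attacked by (1,3)→{2,3,4}; (4,8)→{6,8}; (6,4)→{4,8}. Safe: 1, 5, 7. Place at column 7.
Row 3: attacked by (1,3)→{1,3,5}; (2,7)→{6,7,8}; (4,8)→{7,8}; (6,4)→{1,4,7}. Safe: 2. Place at column 2.
Row 5: attacked by (1,3)→{3,7}; (2,7)→{4,7}; (3,2)→{2,4}; (4,8)→{7,8}; (6,4)→{3,4,5}. Safe: 1, 6. Place at column 6.
Row 7: attacked by (1,3)→{3}; (2,7)→{2,7}; (3,2)→{2,6}; (4,8)→{5,8}; (5,6)→{4,6,8}; (6,4)→{3,4,5}. Safe: 1. Place at column 1.
Row 8: attacked by (1,3)→{3}; (2,7)→{1,7}; (3,2)→{2,7}; (4,8)→{4,8}; (5,6)→{3,6}; (6,4)→{2,4,6}; (7,1)→{1,2}. Safe: 5. Place at column 5.
Columns [3, 7, 2, 8, 6, 4, 1, 5], r−c [-2, -5, 1, -4, -1, 2, 6, 3], r+c [4, 9, 5, 12, 11, 10, 8, 13] are all distinct, so no two queens attack.

(1,3) (2,7) (3,2) (4,8) (5,6) (6,4) (7,1) (8,5)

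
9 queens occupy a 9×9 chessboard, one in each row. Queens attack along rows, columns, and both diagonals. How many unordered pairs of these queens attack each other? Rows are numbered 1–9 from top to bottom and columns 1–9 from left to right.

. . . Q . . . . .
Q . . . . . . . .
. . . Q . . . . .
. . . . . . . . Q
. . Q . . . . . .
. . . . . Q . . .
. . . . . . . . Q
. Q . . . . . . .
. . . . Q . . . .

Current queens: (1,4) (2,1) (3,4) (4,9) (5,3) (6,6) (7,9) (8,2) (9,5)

2

Same column: (1,4)–(3,4) (column 4); (4,9)–(7,9) (column 9).
Total attacking pairs: 2.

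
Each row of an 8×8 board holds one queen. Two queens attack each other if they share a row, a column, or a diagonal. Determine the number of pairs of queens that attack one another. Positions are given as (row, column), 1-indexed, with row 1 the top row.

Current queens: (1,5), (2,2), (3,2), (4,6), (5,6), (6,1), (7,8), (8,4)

Same column: (2,2)–(3,2) (column 2); (4,6)–(5,6) (column 6).
Same diagonal: (5,6)–(7,8) (|5−7| = |6−8| = 2).
Total attacking pairs: 3.

3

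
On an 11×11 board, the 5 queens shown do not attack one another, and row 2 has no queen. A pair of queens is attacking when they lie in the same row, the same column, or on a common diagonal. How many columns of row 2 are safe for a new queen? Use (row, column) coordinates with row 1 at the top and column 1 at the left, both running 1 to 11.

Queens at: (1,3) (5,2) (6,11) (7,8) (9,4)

(1,3) attacks row 2 at column 3 and diagonals 2, 4.
(5,2) attacks row 2 at column 2 and diagonals 5.
(6,11) attacks row 2 at column 11 and diagonals 7.
(7,8) attacks row 2 at column 8 and diagonals 3.
(9,4) attacks row 2 at column 4 and diagonals 11.
Attacked columns: {2, 3, 4, 5, 7, 8, 11}. Safe: {1, 6, 9, 10}.

4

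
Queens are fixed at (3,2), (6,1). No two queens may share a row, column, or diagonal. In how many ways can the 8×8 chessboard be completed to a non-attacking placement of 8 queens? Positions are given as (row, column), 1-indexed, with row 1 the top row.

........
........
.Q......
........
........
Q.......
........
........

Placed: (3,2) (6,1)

Branch on row 1: col 3 → 3; col 5 → 3; col 7 → 2; col 8 → 0.
Sum: 3 + 3 + 2 + 0 = 8.

8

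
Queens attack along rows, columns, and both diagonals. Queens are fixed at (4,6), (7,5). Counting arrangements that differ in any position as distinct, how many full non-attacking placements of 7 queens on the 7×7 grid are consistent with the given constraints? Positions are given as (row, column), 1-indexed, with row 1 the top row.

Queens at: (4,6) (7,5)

2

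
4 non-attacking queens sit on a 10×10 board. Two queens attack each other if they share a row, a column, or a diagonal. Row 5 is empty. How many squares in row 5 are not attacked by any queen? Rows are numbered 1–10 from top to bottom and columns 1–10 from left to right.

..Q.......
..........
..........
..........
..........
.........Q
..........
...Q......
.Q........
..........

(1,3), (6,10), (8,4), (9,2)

(1,3) attacks row 5 at column 3 and diagonals 7.
(6,10) attacks row 5 at column 10 and diagonals 9.
(8,4) attacks row 5 at column 4 and diagonals 1, 7.
(9,2) attacks row 5 at column 2 and diagonals 6.
Attacked columns: {1, 2, 3, 4, 6, 7, 9, 10}. Safe: {5, 8}.

2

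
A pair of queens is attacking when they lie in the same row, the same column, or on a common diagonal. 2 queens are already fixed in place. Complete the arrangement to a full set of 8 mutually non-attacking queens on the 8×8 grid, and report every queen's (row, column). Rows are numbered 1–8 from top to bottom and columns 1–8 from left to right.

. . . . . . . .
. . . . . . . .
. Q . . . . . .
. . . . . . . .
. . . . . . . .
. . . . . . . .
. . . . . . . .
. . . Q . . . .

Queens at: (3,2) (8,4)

Row 1: attacked by (3,2)→{2,4}; (8,4)→{4}. Safe: 1, 3, 5, 6, 7, 8. Place at column 5.
Row 2: attacked by (1,5)→{4,5,6}; (3,2)→{1,2,3}; (8,4)→{4}. Safe: 7, 8. Place at column 7.
Row 4: attacked by (1,5)→{2,5,8}; (2,7)→{5,7}; (3,2)→{1,2,3}; (8,4)→{4,8}. Safe: 6. Place at column 6.
Row 5: attacked by (1,5)→{1,5}; (2,7)→{4,7}; (3,2)→{2,4}; (4,6)→{5,6,7}; (8,4)→{1,4,7}. Safe: 3, 8. Place at column 3.
Row 6: attacked by (1,5)→{5}; (2,7)→{3,7}; (3,2)→{2,5}; (4,6)→{4,6,8}; (5,3)→{2,3,4}; (8,4)→{2,4,6}. Safe: 1. Place at column 1.
Row 7: attacked by (1,5)→{5}; (2,7)→{2,7}; (3,2)→{2,6}; (4,6)→{3,6}; (5,3)→{1,3,5}; (6,1)→{1,2}; (8,4)→{3,4,5}. Safe: 8. Place at column 8.
Columns [5, 7, 2, 6, 3, 1, 8, 4], r−c [-4, -5, 1, -2, 2, 5, -1, 4], r+c [6, 9, 5, 10, 8, 7, 15, 12] are all distinct, so no two queens attack.

(1,5) (2,7) (3,2) (4,6) (5,3) (6,1) (7,8) (8,4)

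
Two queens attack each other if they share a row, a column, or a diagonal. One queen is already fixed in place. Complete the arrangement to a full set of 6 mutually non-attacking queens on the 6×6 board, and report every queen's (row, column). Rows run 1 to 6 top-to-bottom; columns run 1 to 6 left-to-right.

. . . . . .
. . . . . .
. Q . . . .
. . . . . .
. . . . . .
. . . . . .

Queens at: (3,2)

Row 1: attacked by (3,2)→{2,4}. Safe: 1, 3, 5, 6. Place at column 3.
Row 2: attacked by (1,3)→{2,3,4}; (3,2)→{1,2,3}. Safe: 5, 6. Place at column 6.
Row 4: attacked by (1,3)→{3,6}; (2,6)→{4,6}; (3,2)→{1,2,3}. Safe: 5. Place at column 5.
Row 5: attacked by (1,3)→{3}; (2,6)→{3,6}; (3,2)→{2,4}; (4,5)→{4,5,6}. Safe: 1. Place at column 1.
Row 6: attacked by (1,3)→{3}; (2,6)→{2,6}; (3,2)→{2,5}; (4,5)→{3,5}; (5,1)→{1,2}. Safe: 4. Place at column 4.
Columns [3, 6, 2, 5, 1, 4], r−c [-2, -4, 1, -1, 4, 2], r+c [4, 8, 5, 9, 6, 10] are all distinct, so no two queens attack.

(1,3) (2,6) (3,2) (4,5) (5,1) (6,4)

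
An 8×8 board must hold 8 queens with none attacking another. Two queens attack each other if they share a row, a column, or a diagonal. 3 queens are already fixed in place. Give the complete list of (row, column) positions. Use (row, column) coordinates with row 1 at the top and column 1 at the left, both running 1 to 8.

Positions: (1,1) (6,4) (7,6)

(1,1) (2,7) (3,5) (4,8) (5,2) (6,4) (7,6) (8,3)

Row 2: attacked by (1,1)→{1,2}; (6,4)→{4,8}; (7,6)→{1,6}. Safe: 3, 5, 7. Place at column 7.
Row 3: attacked by (1,1)→{1,3}; (2,7)→{6,7,8}; (6,4)→{1,4,7}; (7,6)→{2,6}. Safe: 5. Place at column 5.
Row 4: attacked by (1,1)→{1,4}; (2,7)→{5,7}; (3,5)→{4,5,6}; (6,4)→{2,4,6}; (7,6)→{3,6}. Safe: 8. Place at column 8.
Row 5: attacked by (1,1)→{1,5}; (2,7)→{4,7}; (3,5)→{3,5,7}; (4,8)→{7,8}; (6,4)→{3,4,5}; (7,6)→{4,6,8}. Safe: 2. Place at column 2.
Row 8: attacked by (1,1)→{1,8}; (2,7)→{1,7}; (3,5)→{5}; (4,8)→{4,8}; (5,2)→{2,5}; (6,4)→{2,4,6}; (7,6)→{5,6,7}. Safe: 3. Place at column 3.
Columns [1, 7, 5, 8, 2, 4, 6, 3], r−c [0, -5, -2, -4, 3, 2, 1, 5], r+c [2, 9, 8, 12, 7, 10, 13, 11] are all distinct, so no two queens attack.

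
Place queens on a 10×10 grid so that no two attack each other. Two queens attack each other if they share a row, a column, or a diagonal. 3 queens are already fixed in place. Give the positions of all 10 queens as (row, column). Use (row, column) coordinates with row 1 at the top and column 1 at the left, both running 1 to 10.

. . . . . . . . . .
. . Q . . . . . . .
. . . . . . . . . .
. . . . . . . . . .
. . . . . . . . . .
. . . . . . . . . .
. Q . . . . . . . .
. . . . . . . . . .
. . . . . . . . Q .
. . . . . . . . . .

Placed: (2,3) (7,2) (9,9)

(1,6) (2,3) (3,1) (4,10) (5,8) (6,5) (7,2) (8,4) (9,9) (10,7)

Row 1: attacked by (2,3)→{2,3,4}; (7,2)→{2,8}; (9,9)→{1,9}. Safe: 5, 6, 7, 10. Place at column 6.
Row 3: attacked by (1,6)→{4,6,8}; (2,3)→{2,3,4}; (7,2)→{2,6}; (9,9)→{3,9}. Safe: 1, 5, 7, 10. Place at column 1.
Row 4: attacked by (1,6)→{3,6,9}; (2,3)→{1,3,5}; (3,1)→{1,2}; (7,2)→{2,5}; (9,9)→{4,9}. Safe: 7, 8, 10. Place at column 10.
Row 5: attacked by (1,6)→{2,6,10}; (2,3)→{3,6}; (3,1)→{1,3}; (4,10)→{9,10}; (7,2)→{2,4}; (9,9)→{5,9}. Safe: 7, 8. Place at column 8.
Row 6: attacked by (1,6)→{1,6}; (2,3)→{3,7}; (3,1)→{1,4}; (4,10)→{8,10}; (5,8)→{7,8,9}; (7,2)→{1,2,3}; (9,9)→{6,9}. Safe: 5. Place at column 5.
Row 8: attacked by (1,6)→{6}; (2,3)→{3,9}; (3,1)→{1,6}; (4,10)→{6,10}; (5,8)→{5,8}; (6,5)→{3,5,7}; (7,2)→{1,2,3}; (9,9)→{8,9,10}. Safe: 4. Place at column 4.
Row 10: attacked by (1,6)→{6}; (2,3)→{3}; (3,1)→{1,8}; (4,10)→{4,10}; (5,8)→{3,8}; (6,5)→{1,5,9}; (7,2)→{2,5}; (8,4)→{2,4,6}; (9,9)→{8,9,10}. Safe: 7. Place at column 7.
Columns [6, 3, 1, 10, 8, 5, 2, 4, 9, 7], r−c [-5, -1, 2, -6, -3, 1, 5, 4, 0, 3], r+c [7, 5, 4, 14, 13, 11, 9, 12, 18, 17] are all distinct, so no two queens attack.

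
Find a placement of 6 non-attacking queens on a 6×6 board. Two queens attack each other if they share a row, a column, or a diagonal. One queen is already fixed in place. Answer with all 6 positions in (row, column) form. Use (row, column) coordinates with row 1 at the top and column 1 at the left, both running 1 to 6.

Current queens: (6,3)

Row 1: attacked by (6,3)→{3}. Safe: 1, 2, 4, 5, 6. Place at column 4.
Row 2: attacked by (1,4)→{3,4,5}; (6,3)→{3}. Safe: 1, 2, 6. Place at column 1.
Row 3: attacked by (1,4)→{2,4,6}; (2,1)→{1,2}; (6,3)→{3,6}. Safe: 5. Place at column 5.
Row 4: attacked by (1,4)→{1,4}; (2,1)→{1,3}; (3,5)→{4,5,6}; (6,3)→{1,3,5}. Safe: 2. Place at column 2.
Row 5: attacked by (1,4)→{4}; (2,1)→{1,4}; (3,5)→{3,5}; (4,2)→{1,2,3}; (6,3)→{2,3,4}. Safe: 6. Place at column 6.
Columns [4, 1, 5, 2, 6, 3], r−c [-3, 1, -2, 2, -1, 3], r+c [5, 3, 8, 6, 11, 9] are all distinct, so no two queens attack.

(1,4) (2,1) (3,5) (4,2) (5,6) (6,3)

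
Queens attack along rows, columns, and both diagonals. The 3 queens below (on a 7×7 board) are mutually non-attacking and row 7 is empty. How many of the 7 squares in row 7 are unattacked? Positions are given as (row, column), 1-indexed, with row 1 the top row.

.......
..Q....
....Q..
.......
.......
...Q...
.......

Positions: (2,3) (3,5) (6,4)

(2,3) attacks row 7 at column 3.
(3,5) attacks row 7 at column 5 and diagonals 1.
(6,4) attacks row 7 at column 4 and diagonals 3, 5.
Attacked columns: {1, 3, 4, 5}. Safe: {2, 6, 7}.

3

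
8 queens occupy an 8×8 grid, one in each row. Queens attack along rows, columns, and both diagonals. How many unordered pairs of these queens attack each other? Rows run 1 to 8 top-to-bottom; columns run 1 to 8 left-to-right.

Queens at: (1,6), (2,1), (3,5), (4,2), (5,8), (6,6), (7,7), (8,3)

2

Same column: (1,6)–(6,6) (column 6).
Same diagonal: (6,6)–(7,7) (|6−7| = |6−7| = 1).
Total attacking pairs: 2.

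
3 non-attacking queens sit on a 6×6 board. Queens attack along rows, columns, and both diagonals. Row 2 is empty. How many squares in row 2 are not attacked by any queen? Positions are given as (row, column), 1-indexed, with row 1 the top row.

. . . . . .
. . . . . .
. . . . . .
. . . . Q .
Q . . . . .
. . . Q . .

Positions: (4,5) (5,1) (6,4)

(4,5) attacks row 2 at column 5 and diagonals 3.
(5,1) attacks row 2 at column 1 and diagonals 4.
(6,4) attacks row 2 at column 4.
Attacked columns: {1, 3, 4, 5}. Safe: {2, 6}.

2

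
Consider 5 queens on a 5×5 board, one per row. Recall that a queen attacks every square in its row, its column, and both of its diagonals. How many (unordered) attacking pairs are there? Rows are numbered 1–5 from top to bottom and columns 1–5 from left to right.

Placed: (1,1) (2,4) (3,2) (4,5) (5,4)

3

Same column: (2,4)–(5,4) (column 4).
Same diagonal: (3,2)–(5,4) (|3−5| = |2−4| = 2); (4,5)–(5,4) (|4−5| = |5−4| = 1).
Total attacking pairs: 3.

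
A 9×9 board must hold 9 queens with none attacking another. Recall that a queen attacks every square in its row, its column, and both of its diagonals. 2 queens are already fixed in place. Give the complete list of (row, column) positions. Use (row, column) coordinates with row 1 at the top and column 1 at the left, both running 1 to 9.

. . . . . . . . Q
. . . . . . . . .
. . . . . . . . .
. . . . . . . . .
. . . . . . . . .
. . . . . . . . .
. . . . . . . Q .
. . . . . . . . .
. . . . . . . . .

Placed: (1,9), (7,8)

(1,9) (2,2) (3,5) (4,7) (5,1) (6,3) (7,8) (8,6) (9,4)

Row 2: attacked by (1,9)→{8,9}; (7,8)→{3,8}. Safe: 1, 2, 4, 5, 6, 7. Place at column 2.
Row 3: attacked by (1,9)→{7,9}; (2,2)→{1,2,3}; (7,8)→{4,8}. Safe: 5, 6. Place at column 5.
Row 4: attacked by (1,9)→{6,9}; (2,2)→{2,4}; (3,5)→{4,5,6}; (7,8)→{5,8}. Safe: 1, 3, 7. Place at column 7.
Row 5: attacked by (1,9)→{5,9}; (2,2)→{2,5}; (3,5)→{3,5,7}; (4,7)→{6,7,8}; (7,8)→{6,8}. Safe: 1, 4. Place at column 1.
Row 6: attacked by (1,9)→{4,9}; (2,2)→{2,6}; (3,5)→{2,5,8}; (4,7)→{5,7,9}; (5,1)→{1,2}; (7,8)→{7,8,9}. Safe: 3. Place at column 3.
Row 8: attacked by (1,9)→{2,9}; (2,2)→{2,8}; (3,5)→{5}; (4,7)→{3,7}; (5,1)→{1,4}; (6,3)→{1,3,5}; (7,8)→{7,8,9}. Safe: 6. Place at column 6.
Row 9: attacked by (1,9)→{1,9}; (2,2)→{2,9}; (3,5)→{5}; (4,7)→{2,7}; (5,1)→{1,5}; (6,3)→{3,6}; (7,8)→{6,8}; (8,6)→{5,6,7}. Safe: 4. Place at column 4.
Columns [9, 2, 5, 7, 1, 3, 8, 6, 4], r−c [-8, 0, -2, -3, 4, 3, -1, 2, 5], r+c [10, 4, 8, 11, 6, 9, 15, 14, 13] are all distinct, so no two queens attack.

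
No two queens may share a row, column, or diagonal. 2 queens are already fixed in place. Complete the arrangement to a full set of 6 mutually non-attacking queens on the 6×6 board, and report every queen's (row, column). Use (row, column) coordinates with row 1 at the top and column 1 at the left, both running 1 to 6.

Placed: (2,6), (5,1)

(1,3) (2,6) (3,2) (4,5) (5,1) (6,4)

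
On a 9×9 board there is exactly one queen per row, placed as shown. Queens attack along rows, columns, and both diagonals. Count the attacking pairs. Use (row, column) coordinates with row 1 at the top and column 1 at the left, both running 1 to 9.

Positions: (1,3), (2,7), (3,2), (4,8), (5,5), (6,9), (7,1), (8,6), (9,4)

0

All columns are distinct and no two queens satisfy |Δrow| = |Δcol|, so no pair attacks.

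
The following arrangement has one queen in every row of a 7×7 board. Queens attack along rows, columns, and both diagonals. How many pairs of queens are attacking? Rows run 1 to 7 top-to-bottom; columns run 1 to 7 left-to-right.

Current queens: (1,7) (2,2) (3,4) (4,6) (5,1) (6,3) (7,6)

Same column: (4,6)–(7,6) (column 6).
Total attacking pairs: 1.

1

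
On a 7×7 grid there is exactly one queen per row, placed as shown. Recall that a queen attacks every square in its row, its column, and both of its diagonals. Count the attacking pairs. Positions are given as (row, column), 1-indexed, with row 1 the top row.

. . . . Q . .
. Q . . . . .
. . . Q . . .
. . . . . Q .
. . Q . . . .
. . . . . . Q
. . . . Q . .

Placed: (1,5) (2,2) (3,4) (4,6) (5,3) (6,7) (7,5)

Same column: (1,5)–(7,5) (column 5).
Same diagonal: (3,4)–(6,7) (|3−6| = |4−7| = 3); (5,3)–(7,5) (|5−7| = |3−5| = 2).
Total attacking pairs: 3.

3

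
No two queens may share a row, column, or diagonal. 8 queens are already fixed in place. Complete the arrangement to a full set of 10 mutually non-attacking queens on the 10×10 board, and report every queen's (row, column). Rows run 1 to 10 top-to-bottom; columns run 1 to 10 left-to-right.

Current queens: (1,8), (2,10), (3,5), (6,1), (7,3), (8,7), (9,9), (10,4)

(1,8) (2,10) (3,5) (4,2) (5,6) (6,1) (7,3) (8,7) (9,9) (10,4)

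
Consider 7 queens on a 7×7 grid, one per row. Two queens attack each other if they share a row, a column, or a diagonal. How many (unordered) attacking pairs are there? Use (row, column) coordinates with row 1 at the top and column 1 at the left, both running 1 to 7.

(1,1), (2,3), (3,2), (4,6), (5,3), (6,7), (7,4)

Same column: (2,3)–(5,3) (column 3).
Same diagonal: (2,3)–(3,2) (|2−3| = |3−2| = 1); (2,3)–(6,7) (|2−6| = |3−7| = 4).
Total attacking pairs: 3.

3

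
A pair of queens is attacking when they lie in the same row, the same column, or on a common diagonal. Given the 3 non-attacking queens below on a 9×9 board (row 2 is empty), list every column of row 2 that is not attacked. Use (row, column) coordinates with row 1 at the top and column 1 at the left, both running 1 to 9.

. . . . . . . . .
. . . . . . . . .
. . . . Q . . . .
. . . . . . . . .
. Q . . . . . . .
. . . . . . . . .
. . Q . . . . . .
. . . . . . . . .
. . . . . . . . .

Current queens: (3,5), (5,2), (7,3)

columns 1, 7, 9

(3,5) attacks row 2 at column 5 and diagonals 4, 6.
(5,2) attacks row 2 at column 2 and diagonals 5.
(7,3) attacks row 2 at column 3 and diagonals 8.
Attacked columns: {2, 3, 4, 5, 6, 8}. Safe: {1, 7, 9}.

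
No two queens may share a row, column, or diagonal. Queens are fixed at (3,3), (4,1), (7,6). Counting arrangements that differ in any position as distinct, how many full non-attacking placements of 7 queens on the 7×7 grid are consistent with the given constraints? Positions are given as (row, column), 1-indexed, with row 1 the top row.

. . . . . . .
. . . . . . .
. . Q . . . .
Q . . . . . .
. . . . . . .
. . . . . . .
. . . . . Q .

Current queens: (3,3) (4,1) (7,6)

1

Branch on row 1: col 2 → 1; col 7 → 0.
Sum: 1 + 0 = 1.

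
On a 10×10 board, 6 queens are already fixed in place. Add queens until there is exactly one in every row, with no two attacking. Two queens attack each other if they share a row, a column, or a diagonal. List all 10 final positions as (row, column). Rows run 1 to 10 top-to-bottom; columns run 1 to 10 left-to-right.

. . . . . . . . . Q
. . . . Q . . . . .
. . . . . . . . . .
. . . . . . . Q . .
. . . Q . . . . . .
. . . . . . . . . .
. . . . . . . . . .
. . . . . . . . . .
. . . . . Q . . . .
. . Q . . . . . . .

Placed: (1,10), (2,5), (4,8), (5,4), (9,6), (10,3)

(1,10) (2,5) (3,1) (4,8) (5,4) (6,2) (7,7) (8,9) (9,6) (10,3)

Row 3: attacked by (1,10)→{8,10}; (2,5)→{4,5,6}; (4,8)→{7,8,9}; (5,4)→{2,4,6}; (9,6)→{6}; (10,3)→{3,10}. Safe: 1. Place at column 1.
Row 6: attacked by (1,10)→{5,10}; (2,5)→{1,5,9}; (3,1)→{1,4}; (4,8)→{6,8,10}; (5,4)→{3,4,5}; (9,6)→{3,6,9}; (10,3)→{3,7}. Safe: 2. Place at column 2.
Row 7: attacked by (1,10)→{4,10}; (2,5)→{5,10}; (3,1)→{1,5}; (4,8)→{5,8}; (5,4)→{2,4,6}; (6,2)→{1,2,3}; (9,6)→{4,6,8}; (10,3)→{3,6}. Safe: 7, 9. Place at column 7.
Row 8: attacked by (1,10)→{3,10}; (2,5)→{5}; (3,1)→{1,6}; (4,8)→{4,8}; (5,4)→{1,4,7}; (6,2)→{2,4}; (7,7)→{6,7,8}; (9,6)→{5,6,7}; (10,3)→{1,3,5}. Safe: 9. Place at column 9.
Columns [10, 5, 1, 8, 4, 2, 7, 9, 6, 3], r−c [-9, -3, 2, -4, 1, 4, 0, -1, 3, 7], r+c [11, 7, 4, 12, 9, 8, 14, 17, 15, 13] are all distinct, so no two queens attack.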